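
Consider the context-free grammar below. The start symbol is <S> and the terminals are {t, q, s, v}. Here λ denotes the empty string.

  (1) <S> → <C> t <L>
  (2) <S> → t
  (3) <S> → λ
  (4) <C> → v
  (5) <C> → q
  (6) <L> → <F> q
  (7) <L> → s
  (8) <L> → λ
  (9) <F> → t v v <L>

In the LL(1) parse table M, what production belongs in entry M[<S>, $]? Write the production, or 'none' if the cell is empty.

FIRST(<C>) = {q, v}
FIRST(<F>) = {t}
FIRST(<S>) = {λ, q, t, v}  (via <C> t <L>)
FIRST(<L>) = {λ, s, t}  (via <F> q)
FOLLOW(<S>) includes $ since <S> is the start symbol.
FOLLOW(<S>): <S> appears on no right-hand side. Thus FOLLOW(<S>) = {$}.
For <S> → <C> t <L>: FIRST(<C> t <L>) = {q, v}, so it goes in M[<S>, t] for t ∈ {q, v}.
For <S> → t: FIRST(t) = {t}, so it goes in M[<S>, t] for t ∈ {t}.
For <S> → λ: FIRST(λ) = {λ}, so it goes in M[<S>, t] for t ∈ {}; since λ ∈ FIRST, also for every t ∈ FOLLOW(<S>) = {$}.

<S> → λ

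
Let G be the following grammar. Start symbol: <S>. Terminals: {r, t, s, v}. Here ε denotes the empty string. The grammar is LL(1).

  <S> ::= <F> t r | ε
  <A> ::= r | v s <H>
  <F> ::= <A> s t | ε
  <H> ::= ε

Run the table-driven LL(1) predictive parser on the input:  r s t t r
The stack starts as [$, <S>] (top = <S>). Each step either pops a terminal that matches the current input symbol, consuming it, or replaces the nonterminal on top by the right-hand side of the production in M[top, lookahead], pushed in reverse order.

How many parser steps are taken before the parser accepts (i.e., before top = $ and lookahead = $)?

8

step 1: stack=$ <S>  input=r s t t r $  — expand <S> ::= <F> t r
step 2: stack=$ r t <F>  input=r s t t r $  — expand <F> ::= <A> s t
step 3: stack=$ r t t s <A>  input=r s t t r $  — expand <A> ::= r
step 4: stack=$ r t t s r  input=r s t t r $  — match r
step 5: stack=$ r t t s  input=s t t r $  — match s
step 6: stack=$ r t t  input=t t r $  — match t
step 7: stack=$ r t  input=t r $  — match t
step 8: stack=$ r  input=r $  — match r
Accept reached after 8 steps.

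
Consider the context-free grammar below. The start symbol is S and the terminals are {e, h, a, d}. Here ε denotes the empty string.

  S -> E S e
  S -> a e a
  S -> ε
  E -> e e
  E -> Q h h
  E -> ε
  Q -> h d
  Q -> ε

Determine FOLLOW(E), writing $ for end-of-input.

FIRST(Q) = {ε, h}
FIRST(E) = {ε, e, h}  (via Q h h)
FIRST(S) = {ε, a, e, h}  (via E S e)
FOLLOW(S) includes $ since S is the start symbol.
FOLLOW(S): in S->E S e, S is followed by e with FIRST {e}. Thus FOLLOW(S) = {$, e}.
FOLLOW(E): in S->E S e, E is followed by S e with FIRST {a, e, h}. Thus FOLLOW(E) = {a, e, h}.
FOLLOW(Q): in E->Q h h, Q is followed by h h with FIRST {h}. Thus FOLLOW(Q) = {h}.

{a, e, h}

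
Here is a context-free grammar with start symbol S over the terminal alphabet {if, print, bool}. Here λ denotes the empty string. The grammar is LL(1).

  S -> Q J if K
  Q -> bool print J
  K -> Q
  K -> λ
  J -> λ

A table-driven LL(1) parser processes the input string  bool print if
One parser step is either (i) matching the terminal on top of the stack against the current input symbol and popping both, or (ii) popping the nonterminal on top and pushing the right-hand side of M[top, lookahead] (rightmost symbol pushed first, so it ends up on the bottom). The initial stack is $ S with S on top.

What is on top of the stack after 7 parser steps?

K

     Stack                  Input            Action
  1  $ S                    bool print if $  expand S -> Q J if K
  2  $ K if J Q             bool print if $  expand Q -> bool print J
  3  $ K if J J print bool  bool print if $  match bool
  4  $ K if J J print       print if $       match print
  5  $ K if J J             if $             expand J -> λ
  6  $ K if J               if $             expand J -> λ
  7  $ K if                 if $             match if
Stack after step 7: $ K (top = K).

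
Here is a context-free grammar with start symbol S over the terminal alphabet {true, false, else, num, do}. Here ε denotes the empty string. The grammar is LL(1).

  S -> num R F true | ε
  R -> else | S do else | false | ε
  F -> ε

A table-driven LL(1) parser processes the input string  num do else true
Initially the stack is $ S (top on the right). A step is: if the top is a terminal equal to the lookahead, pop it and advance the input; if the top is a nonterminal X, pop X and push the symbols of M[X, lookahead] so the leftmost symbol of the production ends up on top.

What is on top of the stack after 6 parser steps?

     Stack               Input               Action
  1  $ S                 num do else true $  expand S -> num R F true
  2  $ true F R num      num do else true $  match num
  3  $ true F R          do else true $      expand R -> S do else
  4  $ true F else do S  do else true $      expand S -> ε
  5  $ true F else do    do else true $      match do
  6  $ true F else       else true $         match else
Stack after step 6: $ true F (top = F).

F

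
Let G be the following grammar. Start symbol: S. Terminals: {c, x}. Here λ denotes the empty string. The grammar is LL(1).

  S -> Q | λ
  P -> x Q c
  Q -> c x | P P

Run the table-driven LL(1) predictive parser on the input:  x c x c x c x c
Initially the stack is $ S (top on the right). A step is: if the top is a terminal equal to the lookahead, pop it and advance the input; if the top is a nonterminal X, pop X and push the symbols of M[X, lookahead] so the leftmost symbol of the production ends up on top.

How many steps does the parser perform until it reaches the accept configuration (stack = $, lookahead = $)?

      Stack      Input              Action
   1  $ S        x c x c x c x c $  expand S -> Q
   2  $ Q        x c x c x c x c $  expand Q -> P P
   3  $ P P      x c x c x c x c $  expand P -> x Q c
   4  $ P c Q x  x c x c x c x c $  match x
   5  $ P c Q    c x c x c x c $    expand Q -> c x
   6  $ P c x c  c x c x c x c $    match c
   7  $ P c x    x c x c x c $      match x
   8  $ P c      c x c x c $        match c
   9  $ P        x c x c $          expand P -> x Q c
  10  $ c Q x    x c x c $          match x
  11  $ c Q      c x c $            expand Q -> c x
  12  $ c x c    c x c $            match c
  13  $ c x      x c $              match x
  14  $ c        c $                match c
Accept reached after 14 steps.

14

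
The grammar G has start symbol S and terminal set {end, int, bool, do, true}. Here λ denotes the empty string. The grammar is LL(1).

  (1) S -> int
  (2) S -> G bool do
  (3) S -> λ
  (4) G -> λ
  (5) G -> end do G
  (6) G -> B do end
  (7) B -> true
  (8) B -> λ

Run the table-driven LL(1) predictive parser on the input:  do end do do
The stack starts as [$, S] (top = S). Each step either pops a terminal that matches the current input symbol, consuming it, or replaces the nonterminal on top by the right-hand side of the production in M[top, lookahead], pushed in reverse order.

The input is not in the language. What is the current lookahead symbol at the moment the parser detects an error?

do

     Stack               Input           Action
  1  $ S                 do end do do $  expand S -> G bool do
  2  $ do bool G         do end do do $  expand G -> B do end
  3  $ do bool end do B  do end do do $  expand B -> λ
  4  $ do bool end do    do end do do $  match do
  5  $ do bool end       end do do $     match end
  6  $ do bool           do do $         error: top is terminal bool but lookahead is do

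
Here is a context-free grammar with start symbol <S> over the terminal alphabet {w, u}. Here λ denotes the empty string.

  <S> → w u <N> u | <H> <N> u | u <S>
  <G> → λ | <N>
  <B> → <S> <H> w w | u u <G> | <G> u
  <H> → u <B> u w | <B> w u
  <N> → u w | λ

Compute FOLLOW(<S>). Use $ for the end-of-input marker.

FIRST(<N>) = {λ, u}
FIRST(<G>) = {λ, u}  (via <N>)
FIRST(<S>) = {u, w}  (via <H> <N> u)
FIRST(<B>) = {u, w}  (via <S> <H> w w, <G> u)
FIRST(<H>) = {u, w}  (via <B> w u)
FOLLOW(<S>) includes $ since <S> is the start symbol.
FOLLOW(<S>): in <S>→u <S>, the suffix after <S> is empty (adds nothing new); in <B>→<S> <H> w w, <S> is followed by <H> w w with FIRST {u, w}. Thus FOLLOW(<S>) = {$, u, w}.
FOLLOW(<B>): in <H>→u <B> u w, <B> is followed by u w with FIRST {u}; in <H>→<B> w u, <B> is followed by w u with FIRST {w}. Thus FOLLOW(<B>) = {u, w}.
FOLLOW(<G>): in <B>→u u <G>, the suffix after <G> is empty, so FOLLOW(<G>) ⊇ FOLLOW(<B>) = {u, w}; in <B>→<G> u, <G> is followed by u with FIRST {u}. Thus FOLLOW(<G>) = {u, w}.
FOLLOW(<H>): in <S>→<H> <N> u, <H> is followed by <N> u with FIRST {u}; in <B>→<S> <H> w w, <H> is followed by w w with FIRST {w}. Thus FOLLOW(<H>) = {u, w}.
FOLLOW(<N>): in <S>→w u <N> u, <N> is followed by u with FIRST {u}; in <S>→<H> <N> u, <N> is followed by u with FIRST {u}; in <G>→<N>, the suffix after <N> is empty, so FOLLOW(<N>) ⊇ FOLLOW(<G>) = {u, w}. Thus FOLLOW(<N>) = {u, w}.

{$, u, w}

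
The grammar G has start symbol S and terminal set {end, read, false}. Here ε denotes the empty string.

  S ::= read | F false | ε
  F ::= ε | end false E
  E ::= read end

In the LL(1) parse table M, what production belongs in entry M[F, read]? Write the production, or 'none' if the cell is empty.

none

FIRST(F): from F::=ε we get {ε}; from F::=end false E we get {end}. So FIRST(F) = {ε, end}.
FIRST(E): from E::=read end we get {read}. So FIRST(E) = {read}.
FIRST(S): from S::=read we get {read}; from S::=F false we get {end, false}; from S::=ε we get {ε}. So FIRST(S) = {ε, end, false, read}.
FOLLOW(S) includes $ since S is the start symbol.
FOLLOW(F): in S::=F false, F is followed by false with FIRST {false}. Thus FOLLOW(F) = {false}.
For F ::= ε: FIRST(ε) = {ε}, so it goes in M[F, t] for t ∈ {}; since ε ∈ FIRST, also for every t ∈ FOLLOW(F) = {false}.
For F ::= end false E: FIRST(end false E) = {end}, so it goes in M[F, t] for t ∈ {end}.
None of these place a production in M[F, read].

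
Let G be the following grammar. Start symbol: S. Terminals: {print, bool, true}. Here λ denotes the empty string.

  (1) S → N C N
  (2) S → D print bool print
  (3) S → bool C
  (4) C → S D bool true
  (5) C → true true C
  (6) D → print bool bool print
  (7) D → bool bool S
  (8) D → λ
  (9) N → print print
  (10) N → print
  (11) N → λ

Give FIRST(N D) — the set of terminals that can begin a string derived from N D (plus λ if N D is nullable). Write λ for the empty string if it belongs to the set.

{λ, bool, print}

FIRST(D): from D→print bool bool print we get {print}; from D→bool bool S we get {bool}; from D→λ we get {λ}. So FIRST(D) = {λ, bool, print}.
FIRST(N): from N→print print we get {print}; from N→print we get {print}; from N→λ we get {λ}. So FIRST(N) = {λ, print}.
FIRST(S): from S→N C N we get {bool, print, true}; from S→D print bool print we get {bool, print}; from S→bool C we get {bool}. So FIRST(S) = {bool, print, true}.
FIRST(C): from C→S D bool true we get {bool, print, true}; from C→true true C we get {true}. So FIRST(C) = {bool, print, true}.
FIRST(N D): take FIRST of each symbol in turn, carrying on past any symbol whose FIRST contains λ; result {λ, bool, print}.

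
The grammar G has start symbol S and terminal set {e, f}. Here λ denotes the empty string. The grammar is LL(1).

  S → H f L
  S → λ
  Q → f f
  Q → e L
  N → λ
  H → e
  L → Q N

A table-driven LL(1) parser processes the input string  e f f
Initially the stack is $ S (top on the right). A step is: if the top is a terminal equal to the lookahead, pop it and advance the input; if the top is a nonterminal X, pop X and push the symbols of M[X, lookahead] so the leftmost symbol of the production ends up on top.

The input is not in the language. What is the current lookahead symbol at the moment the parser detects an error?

     Stack    Input    Action
  1  $ S      e f f $  expand S → H f L
  2  $ L f H  e f f $  expand H → e
  3  $ L f e  e f f $  match e
  4  $ L f    f f $    match f
  5  $ L      f $      expand L → Q N
  6  $ N Q    f $      expand Q → f f
  7  $ N f f  f $      match f
  8  $ N f    $        error: top is terminal f but lookahead is $

$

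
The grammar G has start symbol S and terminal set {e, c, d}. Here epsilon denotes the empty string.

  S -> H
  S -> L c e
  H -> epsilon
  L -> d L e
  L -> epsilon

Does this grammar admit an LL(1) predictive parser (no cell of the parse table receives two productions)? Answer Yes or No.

FIRST(S) = {epsilon, c, d}
FIRST(H) = {epsilon}
FIRST(L) = {epsilon, d}
FOLLOW(S) = {$}
FOLLOW(H) = {$}
FOLLOW(L) = {c, e}
Each cell of M receives at most one production.

Yes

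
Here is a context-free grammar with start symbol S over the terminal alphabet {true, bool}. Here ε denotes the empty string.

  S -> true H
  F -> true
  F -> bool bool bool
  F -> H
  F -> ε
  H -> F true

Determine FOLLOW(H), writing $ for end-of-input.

FIRST(S) = {true}
FIRST(F) = {ε, bool, true}  (via H)
FIRST(H) = {bool, true}  (via F true)
FOLLOW(S) includes $ since S is the start symbol.
FOLLOW(S): S appears on no right-hand side. Thus FOLLOW(S) = {$}.
FOLLOW(F): in H->F true, F is followed by true with FIRST {true}. Thus FOLLOW(F) = {true}.
FOLLOW(H): in S->true H, the suffix after H is empty, so FOLLOW(H) ⊇ FOLLOW(S) = {$}; in F->H, the suffix after H is empty, so FOLLOW(H) ⊇ FOLLOW(F) = {true}. Thus FOLLOW(H) = {$, true}.

{$, true}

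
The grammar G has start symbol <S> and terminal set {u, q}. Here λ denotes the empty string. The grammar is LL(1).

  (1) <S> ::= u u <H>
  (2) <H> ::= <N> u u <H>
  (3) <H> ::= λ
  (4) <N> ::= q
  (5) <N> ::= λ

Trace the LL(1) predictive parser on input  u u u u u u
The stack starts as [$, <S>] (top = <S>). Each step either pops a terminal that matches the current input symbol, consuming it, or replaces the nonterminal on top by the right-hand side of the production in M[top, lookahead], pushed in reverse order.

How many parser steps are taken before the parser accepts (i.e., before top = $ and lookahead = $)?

step 1: stack=$ <S>  input=u u u u u u $  — expand <S> ::= u u <H>
step 2: stack=$ <H> u u  input=u u u u u u $  — match u
step 3: stack=$ <H> u  input=u u u u u $  — match u
step 4: stack=$ <H>  input=u u u u $  — expand <H> ::= <N> u u <H>
step 5: stack=$ <H> u u <N>  input=u u u u $  — expand <N> ::= λ
step 6: stack=$ <H> u u  input=u u u u $  — match u
step 7: stack=$ <H> u  input=u u u $  — match u
step 8: stack=$ <H>  input=u u $  — expand <H> ::= <N> u u <H>
step 9: stack=$ <H> u u <N>  input=u u $  — expand <N> ::= λ
step 10: stack=$ <H> u u  input=u u $  — match u
step 11: stack=$ <H> u  input=u $  — match u
step 12: stack=$ <H>  input=$  — expand <H> ::= λ
Accept reached after 12 steps.

12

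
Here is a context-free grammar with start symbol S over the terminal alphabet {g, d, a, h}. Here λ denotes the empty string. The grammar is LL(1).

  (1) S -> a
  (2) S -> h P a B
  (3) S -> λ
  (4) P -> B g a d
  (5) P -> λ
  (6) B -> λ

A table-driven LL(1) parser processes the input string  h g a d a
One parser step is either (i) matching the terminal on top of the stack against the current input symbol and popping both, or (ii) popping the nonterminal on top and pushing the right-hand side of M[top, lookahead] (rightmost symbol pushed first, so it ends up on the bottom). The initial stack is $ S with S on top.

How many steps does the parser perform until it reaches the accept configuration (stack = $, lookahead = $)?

9

step 1: stack=$ S  input=h g a d a $  — expand S -> h P a B
step 2: stack=$ B a P h  input=h g a d a $  — match h
step 3: stack=$ B a P  input=g a d a $  — expand P -> B g a d
step 4: stack=$ B a d a g B  input=g a d a $  — expand B -> λ
step 5: stack=$ B a d a g  input=g a d a $  — match g
step 6: stack=$ B a d a  input=a d a $  — match a
step 7: stack=$ B a d  input=d a $  — match d
step 8: stack=$ B a  input=a $  — match a
step 9: stack=$ B  input=$  — expand B -> λ
Accept reached after 9 steps.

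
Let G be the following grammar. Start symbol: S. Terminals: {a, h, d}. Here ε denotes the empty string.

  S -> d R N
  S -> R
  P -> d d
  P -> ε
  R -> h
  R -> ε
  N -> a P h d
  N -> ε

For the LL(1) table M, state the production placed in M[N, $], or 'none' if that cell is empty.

FIRST(P) = {ε, d}
FIRST(R) = {ε, h}
FIRST(N) = {ε, a}
FIRST(S) = {ε, d, h}  (via R)
FOLLOW(S) includes $ since S is the start symbol.
FOLLOW(S): S appears on no right-hand side. Thus FOLLOW(S) = {$}.
FOLLOW(N): in S->d R N, the suffix after N is empty, so FOLLOW(N) ⊇ FOLLOW(S) = {$}. Thus FOLLOW(N) = {$}.
For N -> a P h d: FIRST(a P h d) = {a}, so it goes in M[N, t] for t ∈ {a}.
For N -> ε: FIRST(ε) = {ε}, so it goes in M[N, t] for t ∈ {}; since ε ∈ FIRST, also for every t ∈ FOLLOW(N) = {$}.

N -> ε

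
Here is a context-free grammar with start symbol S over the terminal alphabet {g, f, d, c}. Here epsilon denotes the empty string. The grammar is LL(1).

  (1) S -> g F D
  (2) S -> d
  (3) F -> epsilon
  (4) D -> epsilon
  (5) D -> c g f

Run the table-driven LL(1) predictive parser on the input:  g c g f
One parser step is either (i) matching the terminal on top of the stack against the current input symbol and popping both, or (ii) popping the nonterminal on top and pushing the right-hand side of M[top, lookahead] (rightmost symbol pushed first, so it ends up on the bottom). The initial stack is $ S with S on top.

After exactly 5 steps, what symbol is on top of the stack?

step 1: stack=$ S  input=g c g f $  — expand S -> g F D
step 2: stack=$ D F g  input=g c g f $  — match g
step 3: stack=$ D F  input=c g f $  — expand F -> epsilon
step 4: stack=$ D  input=c g f $  — expand D -> c g f
step 5: stack=$ f g c  input=c g f $  — match c
Stack after step 5: $ f g (top = g).

g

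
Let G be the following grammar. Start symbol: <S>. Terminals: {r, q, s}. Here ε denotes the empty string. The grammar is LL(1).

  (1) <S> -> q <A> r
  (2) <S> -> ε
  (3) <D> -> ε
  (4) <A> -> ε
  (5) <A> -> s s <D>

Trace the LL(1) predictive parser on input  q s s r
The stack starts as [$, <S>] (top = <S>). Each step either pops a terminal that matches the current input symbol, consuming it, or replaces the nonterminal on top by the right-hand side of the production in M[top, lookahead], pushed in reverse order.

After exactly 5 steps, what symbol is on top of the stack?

step 1: stack=$ <S>  input=q s s r $  — expand <S> -> q <A> r
step 2: stack=$ r <A> q  input=q s s r $  — match q
step 3: stack=$ r <A>  input=s s r $  — expand <A> -> s s <D>
step 4: stack=$ r <D> s s  input=s s r $  — match s
step 5: stack=$ r <D> s  input=s r $  — match s
Stack after step 5: $ r <D> (top = <D>).

<D>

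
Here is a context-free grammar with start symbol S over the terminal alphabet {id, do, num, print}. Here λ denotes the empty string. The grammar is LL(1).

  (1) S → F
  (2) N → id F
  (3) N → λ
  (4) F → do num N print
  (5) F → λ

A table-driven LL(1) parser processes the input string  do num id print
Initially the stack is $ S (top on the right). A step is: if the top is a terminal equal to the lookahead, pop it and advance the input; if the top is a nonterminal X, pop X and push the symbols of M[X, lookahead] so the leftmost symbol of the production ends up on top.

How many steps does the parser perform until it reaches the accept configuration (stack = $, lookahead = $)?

8

step 1: stack=$ S  input=do num id print $  — expand S → F
step 2: stack=$ F  input=do num id print $  — expand F → do num N print
step 3: stack=$ print N num do  input=do num id print $  — match do
step 4: stack=$ print N num  input=num id print $  — match num
step 5: stack=$ print N  input=id print $  — expand N → id F
step 6: stack=$ print F id  input=id print $  — match id
step 7: stack=$ print F  input=print $  — expand F → λ
step 8: stack=$ print  input=print $  — match print
Accept reached after 8 steps.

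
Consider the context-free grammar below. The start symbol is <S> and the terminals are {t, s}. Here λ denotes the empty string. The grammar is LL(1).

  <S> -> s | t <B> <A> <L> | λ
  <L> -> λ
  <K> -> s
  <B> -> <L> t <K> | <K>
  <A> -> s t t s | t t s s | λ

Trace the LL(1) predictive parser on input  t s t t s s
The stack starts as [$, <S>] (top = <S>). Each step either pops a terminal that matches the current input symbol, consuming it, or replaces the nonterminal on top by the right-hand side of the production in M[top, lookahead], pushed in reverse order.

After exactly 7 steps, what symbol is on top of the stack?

t

     Stack            Input          Action
  1  $ <S>            t s t t s s $  expand <S> -> t <B> <A> <L>
  2  $ <L> <A> <B> t  t s t t s s $  match t
  3  $ <L> <A> <B>    s t t s s $    expand <B> -> <K>
  4  $ <L> <A> <K>    s t t s s $    expand <K> -> s
  5  $ <L> <A> s      s t t s s $    match s
  6  $ <L> <A>        t t s s $      expand <A> -> t t s s
  7  $ <L> s s t t    t t s s $      match t
Stack after step 7: $ <L> s s t (top = t).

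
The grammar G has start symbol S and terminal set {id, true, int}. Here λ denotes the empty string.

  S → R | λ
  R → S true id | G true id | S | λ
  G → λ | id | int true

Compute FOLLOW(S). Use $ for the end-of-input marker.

{$, true}

FIRST(G) = {λ, id, int}
FIRST(S) = {λ, id, int, true}  (via R)
FIRST(R) = {λ, id, int, true}  (via S true id, G true id, S)
FOLLOW(S) includes $ since S is the start symbol.
FOLLOW(G): in R→G true id, G is followed by true id with FIRST {true}. Thus FOLLOW(G) = {true}.
FOLLOW(S): in R→S true id, S is followed by true id with FIRST {true}; in R→S, the suffix after S is empty, so FOLLOW(S) ⊇ FOLLOW(R) = {$, true}. Thus FOLLOW(S) = {$, true}.
FOLLOW(R): in S→R, the suffix after R is empty, so FOLLOW(R) ⊇ FOLLOW(S) = {$, true}. Thus FOLLOW(R) = {$, true}.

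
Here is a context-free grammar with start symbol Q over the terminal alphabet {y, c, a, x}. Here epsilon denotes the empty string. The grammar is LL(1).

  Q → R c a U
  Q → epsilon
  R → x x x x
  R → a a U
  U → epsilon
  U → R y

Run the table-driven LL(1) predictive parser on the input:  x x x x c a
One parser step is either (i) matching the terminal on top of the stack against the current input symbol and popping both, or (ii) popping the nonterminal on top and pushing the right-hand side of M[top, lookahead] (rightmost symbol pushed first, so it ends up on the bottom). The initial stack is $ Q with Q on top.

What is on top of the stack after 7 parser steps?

step 1: stack=$ Q  input=x x x x c a $  — expand Q → R c a U
step 2: stack=$ U a c R  input=x x x x c a $  — expand R → x x x x
step 3: stack=$ U a c x x x x  input=x x x x c a $  — match x
step 4: stack=$ U a c x x x  input=x x x c a $  — match x
step 5: stack=$ U a c x x  input=x x c a $  — match x
step 6: stack=$ U a c x  input=x c a $  — match x
step 7: stack=$ U a c  input=c a $  — match c
Stack after step 7: $ U a (top = a).

a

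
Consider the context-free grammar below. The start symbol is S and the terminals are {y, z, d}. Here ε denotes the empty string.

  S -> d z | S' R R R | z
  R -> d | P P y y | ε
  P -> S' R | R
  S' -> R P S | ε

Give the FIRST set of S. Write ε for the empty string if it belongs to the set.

FIRST(S): from S->d z we get {d}; from S->S' R R R we get {ε, d, y, z}; from S->z we get {z}. So FIRST(S) = {ε, d, y, z}.
FIRST(R): from R->d we get {d}; from R->P P y y we get {d, y, z}; from R->ε we get {ε}. So FIRST(R) = {ε, d, y, z}.
FIRST(P): from P->S' R we get {ε, d, y, z}; from P->R we get {ε, d, y, z}. So FIRST(P) = {ε, d, y, z}.
FIRST(S'): from S'->R P S we get {ε, d, y, z}; from S'->ε we get {ε}. So FIRST(S') = {ε, d, y, z}.

{ε, d, y, z}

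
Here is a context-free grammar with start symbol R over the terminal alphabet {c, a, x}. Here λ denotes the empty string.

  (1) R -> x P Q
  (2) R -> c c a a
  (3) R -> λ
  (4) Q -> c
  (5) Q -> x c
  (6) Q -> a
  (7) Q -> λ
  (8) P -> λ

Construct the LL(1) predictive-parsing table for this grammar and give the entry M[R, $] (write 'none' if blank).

FIRST(R): from R->x P Q we get {x}; from R->c c a a we get {c}; from R->λ we get {λ}. So FIRST(R) = {λ, c, x}.
FIRST(Q): from Q->c we get {c}; from Q->x c we get {x}; from Q->a we get {a}; from Q->λ we get {λ}. So FIRST(Q) = {λ, a, c, x}.
FIRST(P): from P->λ we get {λ}. So FIRST(P) = {λ}.
FOLLOW(R) includes $ since R is the start symbol.
FOLLOW(R): R appears on no right-hand side. Thus FOLLOW(R) = {$}.
For R -> x P Q: FIRST(x P Q) = {x}, so it goes in M[R, t] for t ∈ {x}.
For R -> c c a a: FIRST(c c a a) = {c}, so it goes in M[R, t] for t ∈ {c}.
For R -> λ: FIRST(λ) = {λ}, so it goes in M[R, t] for t ∈ {}; since λ ∈ FIRST, also for every t ∈ FOLLOW(R) = {$}.

R -> λ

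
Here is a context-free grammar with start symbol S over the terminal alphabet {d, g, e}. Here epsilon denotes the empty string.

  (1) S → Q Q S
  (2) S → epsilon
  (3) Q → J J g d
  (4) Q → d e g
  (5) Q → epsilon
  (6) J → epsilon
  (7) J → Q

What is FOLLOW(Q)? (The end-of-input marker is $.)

FIRST(S) = {epsilon, d, g}  (via Q Q S)
FIRST(Q) = {epsilon, d, g}  (via J J g d)
FIRST(J) = {epsilon, d, g}  (via Q)
FOLLOW(S) includes $ since S is the start symbol.
FOLLOW(S): in S→Q Q S, the suffix after S is empty (adds nothing new). Thus FOLLOW(S) = {$}.
FOLLOW(J): in Q→J J g d (occurrence 1), J is followed by J g d with FIRST {d, g}; in Q→J J g d (occurrence 2), J is followed by g d with FIRST {g}. Thus FOLLOW(J) = {d, g}.
FOLLOW(Q): in S→Q Q S (occurrence 1), Q is followed by Q S with FIRST {epsilon, d, g}; in S→Q Q S (occurrence 1), the suffix after Q is nullable, so FOLLOW(Q) ⊇ FOLLOW(S) = {$}; in S→Q Q S (occurrence 2), Q is followed by S with FIRST {epsilon, d, g}; in S→Q Q S (occurrence 2), the suffix after Q is nullable, so FOLLOW(Q) ⊇ FOLLOW(S) = {$}; in J→Q, the suffix after Q is empty, so FOLLOW(Q) ⊇ FOLLOW(J) = {d, g}. Thus FOLLOW(Q) = {$, d, g}.

{$, d, g}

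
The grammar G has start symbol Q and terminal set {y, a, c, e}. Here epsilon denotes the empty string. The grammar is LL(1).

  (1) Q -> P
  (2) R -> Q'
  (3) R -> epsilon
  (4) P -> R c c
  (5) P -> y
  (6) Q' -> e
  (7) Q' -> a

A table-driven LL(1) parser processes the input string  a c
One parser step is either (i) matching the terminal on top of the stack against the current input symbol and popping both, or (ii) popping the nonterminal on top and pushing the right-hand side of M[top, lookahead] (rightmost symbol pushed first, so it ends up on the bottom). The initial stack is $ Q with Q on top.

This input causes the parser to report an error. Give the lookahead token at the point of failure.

step 1: stack=$ Q  input=a c $  — expand Q -> P
step 2: stack=$ P  input=a c $  — expand P -> R c c
step 3: stack=$ c c R  input=a c $  — expand R -> Q'
step 4: stack=$ c c Q'  input=a c $  — expand Q' -> a
step 5: stack=$ c c a  input=a c $  — match a
step 6: stack=$ c c  input=c $  — match c
step 7: stack=$ c  input=$  — error: top is terminal c but lookahead is $

$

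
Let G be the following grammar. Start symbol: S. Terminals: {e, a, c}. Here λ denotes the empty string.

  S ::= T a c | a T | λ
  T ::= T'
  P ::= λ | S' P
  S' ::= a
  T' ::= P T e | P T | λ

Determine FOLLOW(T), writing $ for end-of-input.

{$, a, e}

FIRST(S') = {a}
FIRST(P) = {λ, a}  (via S' P)
FIRST(S) = {λ, a, e}  (via T a c)
FIRST(T) = {λ, a, e}  (via T')
FIRST(T') = {λ, a, e}  (via P T e, P T)
FOLLOW(S) includes $ since S is the start symbol.
FOLLOW(S): S appears on no right-hand side. Thus FOLLOW(S) = {$}.
FOLLOW(T): in S::=T a c, T is followed by a c with FIRST {a}; in S::=a T, the suffix after T is empty, so FOLLOW(T) ⊇ FOLLOW(S) = {$}; in T'::=P T e, T is followed by e with FIRST {e}; in T'::=P T, the suffix after T is empty, so FOLLOW(T) ⊇ FOLLOW(T') = {$, a, e}. Thus FOLLOW(T) = {$, a, e}.
FOLLOW(T'): in T::=T', the suffix after T' is empty, so FOLLOW(T') ⊇ FOLLOW(T) = {$, a, e}. Thus FOLLOW(T') = {$, a, e}.
FOLLOW(P): in P::=S' P, the suffix after P is empty (adds nothing new); in T'::=P T e, P is followed by T e with FIRST {a, e}; in T'::=P T, P is followed by T with FIRST {λ, a, e}; in T'::=P T, the suffix after P is nullable, so FOLLOW(P) ⊇ FOLLOW(T') = {$, a, e}. Thus FOLLOW(P) = {$, a, e}.
FOLLOW(S'): in P::=S' P, S' is followed by P with FIRST {λ, a}; in P::=S' P, the suffix after S' is nullable, so FOLLOW(S') ⊇ FOLLOW(P) = {$, a, e}. Thus FOLLOW(S') = {$, a, e}.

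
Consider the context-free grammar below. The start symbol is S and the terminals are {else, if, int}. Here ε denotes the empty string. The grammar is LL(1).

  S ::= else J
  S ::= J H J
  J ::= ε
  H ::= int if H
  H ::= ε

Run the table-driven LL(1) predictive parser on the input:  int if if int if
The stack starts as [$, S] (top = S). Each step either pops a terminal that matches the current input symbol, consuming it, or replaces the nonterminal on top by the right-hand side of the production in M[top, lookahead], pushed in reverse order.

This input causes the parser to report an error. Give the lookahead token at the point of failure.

if

step 1: stack=$ S  input=int if if int if $  — expand S ::= J H J
step 2: stack=$ J H J  input=int if if int if $  — expand J ::= ε
step 3: stack=$ J H  input=int if if int if $  — expand H ::= int if H
step 4: stack=$ J H if int  input=int if if int if $  — match int
step 5: stack=$ J H if  input=if if int if $  — match if
step 6: stack=$ J H  input=if int if $  — error: M[H, if] is empty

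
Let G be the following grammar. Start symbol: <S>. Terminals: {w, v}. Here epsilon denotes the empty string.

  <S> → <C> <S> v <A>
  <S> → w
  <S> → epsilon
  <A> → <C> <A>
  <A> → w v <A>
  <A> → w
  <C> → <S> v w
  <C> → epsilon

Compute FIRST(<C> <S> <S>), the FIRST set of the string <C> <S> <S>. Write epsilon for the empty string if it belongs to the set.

{epsilon, v, w}

FIRST(<S>) = {epsilon, v, w}  (via <C> <S> v <A>)
FIRST(<C>) = {epsilon, v, w}  (via <S> v w)
FIRST(<A>) = {v, w}  (via <C> <A>)
FIRST(<C> <S> <S>): take FIRST of each symbol in turn, carrying on past any symbol whose FIRST contains epsilon; result {epsilon, v, w}.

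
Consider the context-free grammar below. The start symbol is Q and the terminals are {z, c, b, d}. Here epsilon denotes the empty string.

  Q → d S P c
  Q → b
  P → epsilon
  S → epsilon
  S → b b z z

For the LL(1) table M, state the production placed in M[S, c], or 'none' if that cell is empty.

S → epsilon

FIRST(Q): from Q→d S P c we get {d}; from Q→b we get {b}. So FIRST(Q) = {b, d}.
FIRST(P): from P→epsilon we get {epsilon}. So FIRST(P) = {epsilon}.
FIRST(S): from S→epsilon we get {epsilon}; from S→b b z z we get {b}. So FIRST(S) = {epsilon, b}.
FOLLOW(Q) includes $ since Q is the start symbol.
FOLLOW(S): in Q→d S P c, S is followed by P c with FIRST {c}. Thus FOLLOW(S) = {c}.
For S → epsilon: FIRST(epsilon) = {epsilon}, so it goes in M[S, t] for t ∈ {}; since epsilon ∈ FIRST, also for every t ∈ FOLLOW(S) = {c}.
For S → b b z z: FIRST(b b z z) = {b}, so it goes in M[S, t] for t ∈ {b}.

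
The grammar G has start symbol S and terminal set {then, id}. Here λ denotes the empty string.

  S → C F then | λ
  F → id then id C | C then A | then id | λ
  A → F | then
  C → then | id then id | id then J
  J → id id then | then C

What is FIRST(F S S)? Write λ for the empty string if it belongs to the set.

FIRST(C): from C→then we get {then}; from C→id then id we get {id}; from C→id then J we get {id}. So FIRST(C) = {id, then}.
FIRST(J): from J→id id then we get {id}; from J→then C we get {then}. So FIRST(J) = {id, then}.
FIRST(S): from S→C F then we get {id, then}; from S→λ we get {λ}. So FIRST(S) = {λ, id, then}.
FIRST(F): from F→id then id C we get {id}; from F→C then A we get {id, then}; from F→then id we get {then}; from F→λ we get {λ}. So FIRST(F) = {λ, id, then}.
FIRST(A): from A→F we get {λ, id, then}; from A→then we get {then}. So FIRST(A) = {λ, id, then}.
FIRST(F S S): take FIRST of each symbol in turn, carrying on past any symbol whose FIRST contains λ; result {λ, id, then}.

{λ, id, then}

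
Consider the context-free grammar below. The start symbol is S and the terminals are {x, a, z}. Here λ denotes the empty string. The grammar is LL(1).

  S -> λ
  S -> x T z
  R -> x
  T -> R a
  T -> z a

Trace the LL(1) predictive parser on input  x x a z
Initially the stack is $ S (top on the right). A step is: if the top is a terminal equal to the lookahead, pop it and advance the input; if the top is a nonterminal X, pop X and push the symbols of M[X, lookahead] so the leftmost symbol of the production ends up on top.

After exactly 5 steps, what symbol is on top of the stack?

step 1: stack=$ S  input=x x a z $  — expand S -> x T z
step 2: stack=$ z T x  input=x x a z $  — match x
step 3: stack=$ z T  input=x a z $  — expand T -> R a
step 4: stack=$ z a R  input=x a z $  — expand R -> x
step 5: stack=$ z a x  input=x a z $  — match x
Stack after step 5: $ z a (top = a).

a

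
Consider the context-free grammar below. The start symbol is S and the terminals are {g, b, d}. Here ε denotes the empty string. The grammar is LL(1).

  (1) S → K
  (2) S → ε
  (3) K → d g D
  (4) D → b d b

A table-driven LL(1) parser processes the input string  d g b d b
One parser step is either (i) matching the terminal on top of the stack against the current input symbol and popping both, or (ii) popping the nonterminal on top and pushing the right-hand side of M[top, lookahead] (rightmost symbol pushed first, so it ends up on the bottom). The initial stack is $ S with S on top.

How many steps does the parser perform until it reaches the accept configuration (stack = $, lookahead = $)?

8

     Stack    Input        Action
  1  $ S      d g b d b $  expand S → K
  2  $ K      d g b d b $  expand K → d g D
  3  $ D g d  d g b d b $  match d
  4  $ D g    g b d b $    match g
  5  $ D      b d b $      expand D → b d b
  6  $ b d b  b d b $      match b
  7  $ b d    d b $        match d
  8  $ b      b $          match b
Accept reached after 8 steps.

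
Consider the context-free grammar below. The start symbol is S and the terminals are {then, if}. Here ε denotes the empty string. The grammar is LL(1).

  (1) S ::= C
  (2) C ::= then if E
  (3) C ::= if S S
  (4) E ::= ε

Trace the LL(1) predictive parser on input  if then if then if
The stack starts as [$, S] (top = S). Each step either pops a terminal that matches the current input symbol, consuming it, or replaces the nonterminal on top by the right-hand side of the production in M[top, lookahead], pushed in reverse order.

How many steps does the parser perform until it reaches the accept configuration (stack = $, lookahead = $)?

step 1: stack=$ S  input=if then if then if $  — expand S ::= C
step 2: stack=$ C  input=if then if then if $  — expand C ::= if S S
step 3: stack=$ S S if  input=if then if then if $  — match if
step 4: stack=$ S S  input=then if then if $  — expand S ::= C
step 5: stack=$ S C  input=then if then if $  — expand C ::= then if E
step 6: stack=$ S E if then  input=then if then if $  — match then
step 7: stack=$ S E if  input=if then if $  — match if
step 8: stack=$ S E  input=then if $  — expand E ::= ε
step 9: stack=$ S  input=then if $  — expand S ::= C
step 10: stack=$ C  input=then if $  — expand C ::= then if E
step 11: stack=$ E if then  input=then if $  — match then
step 12: stack=$ E if  input=if $  — match if
step 13: stack=$ E  input=$  — expand E ::= ε
Accept reached after 13 steps.

13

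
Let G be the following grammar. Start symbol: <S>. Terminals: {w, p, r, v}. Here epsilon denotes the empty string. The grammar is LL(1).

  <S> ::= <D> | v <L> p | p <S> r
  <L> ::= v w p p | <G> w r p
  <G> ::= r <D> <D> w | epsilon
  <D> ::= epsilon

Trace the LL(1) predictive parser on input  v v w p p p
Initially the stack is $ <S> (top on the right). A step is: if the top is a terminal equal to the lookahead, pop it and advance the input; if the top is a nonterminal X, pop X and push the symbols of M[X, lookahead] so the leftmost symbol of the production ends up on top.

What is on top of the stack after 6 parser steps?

     Stack        Input          Action
  1  $ <S>        v v w p p p $  expand <S> ::= v <L> p
  2  $ p <L> v    v v w p p p $  match v
  3  $ p <L>      v w p p p $    expand <L> ::= v w p p
  4  $ p p p w v  v w p p p $    match v
  5  $ p p p w    w p p p $      match w
  6  $ p p p      p p p $        match p
Stack after step 6: $ p p (top = p).

p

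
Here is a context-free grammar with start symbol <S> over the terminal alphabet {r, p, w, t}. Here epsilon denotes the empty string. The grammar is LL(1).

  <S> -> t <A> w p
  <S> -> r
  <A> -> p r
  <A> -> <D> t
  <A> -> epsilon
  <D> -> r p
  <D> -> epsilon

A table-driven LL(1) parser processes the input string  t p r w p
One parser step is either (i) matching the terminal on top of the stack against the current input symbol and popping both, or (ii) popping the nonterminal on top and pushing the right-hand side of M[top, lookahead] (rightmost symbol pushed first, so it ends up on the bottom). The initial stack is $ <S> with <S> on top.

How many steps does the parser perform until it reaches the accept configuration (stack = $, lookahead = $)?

7

     Stack        Input        Action
  1  $ <S>        t p r w p $  expand <S> -> t <A> w p
  2  $ p w <A> t  t p r w p $  match t
  3  $ p w <A>    p r w p $    expand <A> -> p r
  4  $ p w r p    p r w p $    match p
  5  $ p w r      r w p $      match r
  6  $ p w        w p $        match w
  7  $ p          p $          match p
Accept reached after 7 steps.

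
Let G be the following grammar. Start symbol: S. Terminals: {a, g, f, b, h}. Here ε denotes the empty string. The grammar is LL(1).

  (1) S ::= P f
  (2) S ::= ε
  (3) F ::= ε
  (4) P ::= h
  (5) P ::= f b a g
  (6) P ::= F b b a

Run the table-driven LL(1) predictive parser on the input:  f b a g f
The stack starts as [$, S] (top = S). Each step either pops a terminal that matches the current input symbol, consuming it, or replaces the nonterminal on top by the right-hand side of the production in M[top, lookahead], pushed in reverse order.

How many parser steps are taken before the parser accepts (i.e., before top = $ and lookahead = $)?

7

     Stack        Input        Action
  1  $ S          f b a g f $  expand S ::= P f
  2  $ f P        f b a g f $  expand P ::= f b a g
  3  $ f g a b f  f b a g f $  match f
  4  $ f g a b    b a g f $    match b
  5  $ f g a      a g f $      match a
  6  $ f g        g f $        match g
  7  $ f          f $          match f
Accept reached after 7 steps.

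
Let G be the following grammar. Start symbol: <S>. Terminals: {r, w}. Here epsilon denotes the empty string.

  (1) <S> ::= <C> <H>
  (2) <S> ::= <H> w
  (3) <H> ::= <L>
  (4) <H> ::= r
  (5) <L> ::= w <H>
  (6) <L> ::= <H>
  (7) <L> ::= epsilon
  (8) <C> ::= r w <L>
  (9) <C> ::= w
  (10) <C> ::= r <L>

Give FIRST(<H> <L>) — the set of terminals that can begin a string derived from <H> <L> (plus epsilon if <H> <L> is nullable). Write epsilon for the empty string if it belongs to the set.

FIRST(<C>): from <C>::=r w <L> we get {r}; from <C>::=w we get {w}; from <C>::=r <L> we get {r}. So FIRST(<C>) = {r, w}.
FIRST(<S>): from <S>::=<C> <H> we get {r, w}; from <S>::=<H> w we get {r, w}. So FIRST(<S>) = {r, w}.
FIRST(<H>): from <H>::=<L> we get {epsilon, r, w}; from <H>::=r we get {r}. So FIRST(<H>) = {epsilon, r, w}.
FIRST(<L>): from <L>::=w <H> we get {w}; from <L>::=<H> we get {epsilon, r, w}; from <L>::=epsilon we get {epsilon}. So FIRST(<L>) = {epsilon, r, w}.
FIRST(<H> <L>): take FIRST of each symbol in turn, carrying on past any symbol whose FIRST contains epsilon; result {epsilon, r, w}.

{epsilon, r, w}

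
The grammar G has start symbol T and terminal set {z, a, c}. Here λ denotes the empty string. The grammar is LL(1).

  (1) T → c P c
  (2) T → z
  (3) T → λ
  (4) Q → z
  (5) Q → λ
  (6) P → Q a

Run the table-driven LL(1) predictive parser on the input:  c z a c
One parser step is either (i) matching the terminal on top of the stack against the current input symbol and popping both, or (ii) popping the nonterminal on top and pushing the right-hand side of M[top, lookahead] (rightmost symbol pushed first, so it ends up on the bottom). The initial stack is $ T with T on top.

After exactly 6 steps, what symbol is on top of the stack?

     Stack    Input      Action
  1  $ T      c z a c $  expand T → c P c
  2  $ c P c  c z a c $  match c
  3  $ c P    z a c $    expand P → Q a
  4  $ c a Q  z a c $    expand Q → z
  5  $ c a z  z a c $    match z
  6  $ c a    a c $      match a
Stack after step 6: $ c (top = c).

c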